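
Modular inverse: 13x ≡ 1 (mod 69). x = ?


Use the extended Euclidean algorithm to write 1 = 13·s + 69·t; then s mod 69 is the inverse.
Euclidean algorithm:
  13 = 0·69 + 13
  69 = 5·13 + 4
  13 = 3·4 + 1
  4 = 4·1 + 0
gcd(13,69) = 1
Back-substitution gives: 13·(16) + 69·(-3) = 1
So 13⁻¹ ≡ 16 ≡ 16 (mod 69)
Check: 13 × 16 = 208 ≡ 1 (mod 69) ✓

13⁻¹ ≡ 16 (mod 69)


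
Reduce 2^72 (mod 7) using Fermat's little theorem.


Fermat's little theorem: if p is prime and gcd(a,p)=1, then a^(p-1) ≡ 1 (mod p)
p = 7 is prime, gcd(2,7) = 1
Reduce exponent: 72 mod 6 = 0
So 2^72 ≡ 2^0 (mod 7)
2^0 = 1

2^72 ≡ 1 (mod 7)


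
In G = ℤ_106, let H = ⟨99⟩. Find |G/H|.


|⟨99⟩| = n / gcd(99, 106) = 106 / 1 = 106
H is normal (ℤ_106 is abelian).
|G/H| = |G| / |H| = 106 / 106 = 1

|G/H| = 1


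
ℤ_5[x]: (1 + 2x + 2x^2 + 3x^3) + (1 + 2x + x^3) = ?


Add coefficients mod 5:
x^0: 1 + 1 = 2 (mod 5)
x^1: 2 + 2 = 4 (mod 5)
x^2: 2 + 0 = 2 (mod 5)
x^3: 3 + 1 = 4 (mod 5)
Result: 2 + 4x + 2x^2 + 4x^3

f + g = 2 + 4x + 2x^2 + 4x^3


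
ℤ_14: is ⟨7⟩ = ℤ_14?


g generates ℤ_n iff gcd(g, n) = 1
gcd(7, 14) = 7
Since gcd = 7 ≠ 1, ⟨7⟩ has order 2 < 14, so 7 is not a generator.

No, 7 does not generate ℤ_14


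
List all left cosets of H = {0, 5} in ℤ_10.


H = {0, 5}, |H| = 2
Number of cosets = |G|/|H| = 10/2 = 5
0 + H = {0, 5}
1 + H = {1, 6}
2 + H = {2, 7}
3 + H = {3, 8}
4 + H = {4, 9}

Cosets: 0+H={0,5}; 1+H={1,6}; 2+H={2,7}; 3+H={3,8}; 4+H={4,9}


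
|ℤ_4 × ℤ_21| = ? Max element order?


|ℤ_4 × ℤ_21| = 4 × 21 = 84
Max element order = lcm(4,21) = 84
Cyclic? Yes (gcd=1)

|ℤ_4×ℤ_21| = 84, max element order = 84


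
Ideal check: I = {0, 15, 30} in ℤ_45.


Check ideal conditions for I = {0, 15, 30} in ℤ_45:
(1) I is an additive subgroup? Yes
(2) For r ∈ ℤ_45 and a ∈ I: r·a ∈ I? Yes

Yes, I is an ideal of ℤ_45


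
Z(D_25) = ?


Z(G) = {g ∈ G | gx = xg for all x ∈ G}
For odd n, Z(D_n) = {e}: no nontrivial rotation commutes with all reflections

Z(D_25) = {e}


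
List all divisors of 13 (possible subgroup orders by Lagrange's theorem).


Lagrange's theorem: |H| divides |G|
|G| = 13
Divisors of 13: 1, 13

Possible subgroup orders: {1, 13}


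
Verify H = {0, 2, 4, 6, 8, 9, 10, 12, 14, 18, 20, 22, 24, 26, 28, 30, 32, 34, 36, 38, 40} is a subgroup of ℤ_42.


Subgroup test for H = {0, 2, 4, 6, 8, 9, 10, 12, 14, 18, 20, 22, 24, 26, 28, 30, 32, 34, 36, 38, 40} in (ℤ_42, +):
(1) 0 ∈ H? Yes
(2) Closure: for all a,b ∈ H, (a+b) mod 42 ∈ H? No  [counterexample: 2 + 9 = 11 ∉ H]
(3) Inverses: for all a ∈ H, -a mod 42 ∈ H? No

No, H is not a subgroup of ℤ_42


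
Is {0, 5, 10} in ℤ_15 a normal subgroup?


H = {0, 5, 10} in ℤ_15
ℤ_15 is abelian; every subgroup of an abelian group is normal

Yes, normal subgroup


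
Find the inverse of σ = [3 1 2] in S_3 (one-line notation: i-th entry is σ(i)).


To find σ⁻¹, swap domain and range:
σ(1) = 3 → σ⁻¹(3) = 1
σ(2) = 1 → σ⁻¹(1) = 2
σ(3) = 2 → σ⁻¹(2) = 3

σ⁻¹ = [2 3 1]


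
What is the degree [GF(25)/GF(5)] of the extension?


GF(25) = GF(5^2), so the extension degree is 2

[GF(25)/GF(5)] = 2


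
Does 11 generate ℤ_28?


g generates ℤ_n iff gcd(g, n) = 1
gcd(11, 28) = 1
Since gcd = 1, 11 is a generator.

Yes, 11 generates ℤ_28


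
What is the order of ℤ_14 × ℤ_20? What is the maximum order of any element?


|ℤ_14 × ℤ_20| = 14 × 20 = 280
Max element order = lcm(14,20) = 140
Cyclic? No (gcd=2)

|ℤ_14×ℤ_20| = 280, max element order = 140


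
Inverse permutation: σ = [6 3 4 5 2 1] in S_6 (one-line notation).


To find σ⁻¹, swap domain and range:
σ(1) = 6 → σ⁻¹(6) = 1
σ(2) = 3 → σ⁻¹(3) = 2
σ(3) = 4 → σ⁻¹(4) = 3
σ(4) = 5 → σ⁻¹(5) = 4
σ(5) = 2 → σ⁻¹(2) = 5
σ(6) = 1 → σ⁻¹(1) = 6

σ⁻¹ = [6 5 2 3 4 1]


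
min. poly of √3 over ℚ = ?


√3 satisfies x² - 3 = 0, irreducible over ℚ since 3 is squarefree

Minimal polynomial: x² - 3


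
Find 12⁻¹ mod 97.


Use the extended Euclidean algorithm to write 1 = 12·s + 97·t; then s mod 97 is the inverse.
Euclidean algorithm:
  12 = 0·97 + 12
  97 = 8·12 + 1
  12 = 12·1 + 0
gcd(12,97) = 1
Back-substitution gives: 12·(-8) + 97·(1) = 1
So 12⁻¹ ≡ -8 ≡ 89 (mod 97)
Check: 12 × 89 = 1068 ≡ 1 (mod 97) ✓

12⁻¹ ≡ 89 (mod 97)


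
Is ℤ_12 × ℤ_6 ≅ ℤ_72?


Comparing ℤ_12 × ℤ_6 and ℤ_72:
gcd(12,6) = 6 ≠ 1. Max element order in ℤ_12×ℤ_6 is lcm(12,6) = 12 < 72, so it has no element of order 72

No, ℤ_12 × ℤ_6 ≇ ℤ_72


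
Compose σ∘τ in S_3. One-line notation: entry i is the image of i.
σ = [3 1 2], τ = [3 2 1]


σ∘τ: apply τ first, then σ
1 →τ 3 →σ 2
2 →τ 2 →σ 1
3 →τ 1 →σ 3

σ∘τ = [2 1 3]


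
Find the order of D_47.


|D_n| = 2n (n rotations and n reflections)
|D_47| = 2×47 = 94

|D_47| = 94


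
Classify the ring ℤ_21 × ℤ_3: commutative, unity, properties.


Direct product ring; commutative with unity (1,1); but (1,0)·(0,1) = (0,0) gives zero divisors, so not an integral domain
Commutative: Yes
Integral domain: No
Has unity: Yes

ℤ_21 × ℤ_3: Commutative=Yes, Unity=Yes


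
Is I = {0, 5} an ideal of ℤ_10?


Check ideal conditions for I = {0, 5} in ℤ_10:
(1) I is an additive subgroup? Yes
(2) For r ∈ ℤ_10 and a ∈ I: r·a ∈ I? Yes

Yes, I is an ideal of ℤ_10


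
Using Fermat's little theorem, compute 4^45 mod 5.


Fermat's little theorem: if p is prime and gcd(a,p)=1, then a^(p-1) ≡ 1 (mod p)
p = 5 is prime, gcd(4,5) = 1
Reduce exponent: 45 mod 4 = 1
So 4^45 ≡ 4^1 (mod 5)
4^1 mod 5 = 4

4^45 ≡ 4 (mod 5)


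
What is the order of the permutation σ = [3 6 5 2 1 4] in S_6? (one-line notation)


Cycle decomposition: (1 3 5) (2 6 4)
Cycle lengths: 3, 3
Order = lcm(3, 3) = 3

ord(σ) = 3


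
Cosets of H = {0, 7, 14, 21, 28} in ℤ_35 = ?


H = {0, 7, 14, 21, 28}, |H| = 5
Number of cosets = |G|/|H| = 35/5 = 7
0 + H = {0, 7, 14, 21, 28}
1 + H = {1, 8, 15, 22, 29}
2 + H = {2, 9, 16, 23, 30}
3 + H = {3, 10, 17, 24, 31}
4 + H = {4, 11, 18, 25, 32}
5 + H = {5, 12, 19, 26, 33}
6 + H = {6, 13, 20, 27, 34}

Cosets: 0+H={0,7,14,21,28}; 1+H={1,8,15,22,29}; 2+H={2,9,16,23,30}; 3+H={3,10,17,24,31}; 4+H={4,11,18,25,32}; 5+H={5,12,19,26,33}; 6+H={6,13,20,27,34}


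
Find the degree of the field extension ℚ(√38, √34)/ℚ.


[ℚ(√38,√34):ℚ] = [ℚ(√38,√34):ℚ(√38)]·[ℚ(√38):ℚ] = 2·2 = 4

[ℚ(√38, √34)/ℚ] = 4


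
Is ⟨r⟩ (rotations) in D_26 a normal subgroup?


H = ⟨r⟩ (rotations) in D_26
The rotation subgroup ⟨r⟩ has index 2 in D_26, so it is normal

Yes, normal subgroup


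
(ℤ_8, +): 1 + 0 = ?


Operation: addition mod 8
1 + 0 = (a + b) mod 8 with a = 1, b = 0

1 + 0 = 1


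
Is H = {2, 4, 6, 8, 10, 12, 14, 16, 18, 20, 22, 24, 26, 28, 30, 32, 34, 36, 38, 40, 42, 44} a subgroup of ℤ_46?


Subgroup test for H = {2, 4, 6, 8, 10, 12, 14, 16, 18, 20, 22, 24, 26, 28, 30, 32, 34, 36, 38, 40, 42, 44} in (ℤ_46, +):
(1) 0 ∈ H? No
(2) Closure: for all a,b ∈ H, (a+b) mod 46 ∈ H? No  [counterexample: 2 + 44 = 0 ∉ H]
(3) Inverses: for all a ∈ H, -a mod 46 ∈ H? Yes

No, H is not a subgroup of ℤ_46


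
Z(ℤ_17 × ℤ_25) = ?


Z(G) = {g ∈ G | gx = xg for all x ∈ G}
Direct product of abelian groups is abelian, so Z(G) = G

Z(ℤ_17 × ℤ_25) = ℤ_17 × ℤ_25


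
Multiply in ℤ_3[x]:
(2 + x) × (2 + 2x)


Expand and collect like terms; reduce coefficients mod 3:
x^0: 2·2 = 4 ≡ 1 (mod 3)
x^1: 2·2 + 1·2 = 6 ≡ 0 (mod 3)
x^2: 1·2 = 2 ≡ 2 (mod 3)
Result: 1 + 2x^2

f · g = 1 + 2x^2


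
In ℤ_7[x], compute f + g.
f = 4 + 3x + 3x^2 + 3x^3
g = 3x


Add coefficients mod 7:
x^0: 4 + 0 = 4 (mod 7)
x^1: 3 + 3 = 6 (mod 7)
x^2: 3 + 0 = 3 (mod 7)
x^3: 3 + 0 = 3 (mod 7)
Result: 4 + 6x + 3x^2 + 3x^3

f + g = 4 + 6x + 3x^2 + 3x^3


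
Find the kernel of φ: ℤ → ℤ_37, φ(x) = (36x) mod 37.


Kernel = preimage of identity
ker(φ) = {x ∈ ℤ : 36x ≡ 0 (mod 37)}. gcd(36,37) = 1, so 36x ≡ 0 (mod 37) ⟺ x ≡ 0 (mod 37/1 = 37). Hence ker(φ) = 37ℤ

ker(φ) = 37ℤ


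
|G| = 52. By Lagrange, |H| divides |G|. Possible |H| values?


Lagrange's theorem: |H| divides |G|
|G| = 52
Divisors of 52: 1, 2, 4, 13, 26, 52

Possible subgroup orders: {1, 2, 4, 13, 26, 52}


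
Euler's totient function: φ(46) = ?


Factor n: 46 = 2 × 23
φ(n) = n · ∏(1 - 1/p) over distinct primes p | n
φ(46) = 46 · (1 - 1/2) · (1 - 1/23) = 22

φ(46) = 22


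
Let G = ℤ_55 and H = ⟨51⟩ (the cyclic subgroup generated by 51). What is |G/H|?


|⟨51⟩| = n / gcd(51, 55) = 55 / 1 = 55
H is normal (ℤ_55 is abelian).
|G/H| = |G| / |H| = 55 / 55 = 1

|G/H| = 1


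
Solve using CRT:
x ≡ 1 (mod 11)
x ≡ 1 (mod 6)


m₁ = 11, m₂ = 6, gcd = 1, so CRT applies. M = m₁·m₂ = 66
Let M₁ = M/m₁ = 6, M₂ = M/m₂ = 11
Find y₁ ≡ M₁⁻¹ (mod m₁): 6⁻¹ ≡ 2 (mod 11)
Find y₂ ≡ M₂⁻¹ (mod m₂): 11⁻¹ ≡ 5 (mod 6)
x = a₁·M₁·y₁ + a₂·M₂·y₂ = 1·6·2 + 1·11·5 = 67
Reduce mod 66: x ≡ 1
Check: 1 mod 11 = 1 ✓, 1 mod 6 = 1 ✓

x ≡ 1 (mod 66)


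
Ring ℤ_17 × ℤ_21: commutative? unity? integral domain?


Direct product ring; commutative with unity (1,1); but (1,0)·(0,1) = (0,0) gives zero divisors, so not an integral domain
Commutative: Yes
Integral domain: No
Has unity: Yes

ℤ_17 × ℤ_21: Commutative=Yes, Unity=Yes


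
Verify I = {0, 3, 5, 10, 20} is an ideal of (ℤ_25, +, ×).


Check ideal conditions for I = {0, 3, 5, 10, 20} in ℤ_25:
(1) I is an additive subgroup? No
(2) For r ∈ ℤ_25 and a ∈ I: r·a ∈ I? No  [counterexample: r=2, a=3, r·a mod 25 = 6 ∉ I]

No, I is not an ideal of ℤ_25


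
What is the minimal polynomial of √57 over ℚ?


√57 satisfies x² - 57 = 0, irreducible over ℚ since 57 is squarefree

Minimal polynomial: x² - 57


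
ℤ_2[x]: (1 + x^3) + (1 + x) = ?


Add coefficients mod 2:
x^0: 1 + 1 = 0 (mod 2)
x^1: 0 + 1 = 1 (mod 2)
x^2: 0 + 0 = 0 (mod 2)
x^3: 1 + 0 = 1 (mod 2)
Result: x + x^3

f + g = x + x^3


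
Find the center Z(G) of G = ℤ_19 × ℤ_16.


Z(G) = {g ∈ G | gx = xg for all x ∈ G}
Direct product of abelian groups is abelian, so Z(G) = G

Z(ℤ_19 × ℤ_16) = ℤ_19 × ℤ_16


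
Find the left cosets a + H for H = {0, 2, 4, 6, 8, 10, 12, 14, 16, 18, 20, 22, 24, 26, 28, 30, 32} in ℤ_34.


H = {0, 2, 4, 6, 8, 10, 12, 14, 16, 18, 20, 22, 24, 26, 28, 30, 32}, |H| = 17
Number of cosets = |G|/|H| = 34/17 = 2
0 + H = {0, 2, 4, 6, 8, 10, 12, 14, 16, 18, 20, 22, 24, 26, 28, 30, 32}
1 + H = {1, 3, 5, 7, 9, 11, 13, 15, 17, 19, 21, 23, 25, 27, 29, 31, 33}

Cosets: 0+H={0,2,4,6,8,10,12,14,16,18,20,22,24,26,28,30,32}; 1+H={1,3,5,7,9,11,13,15,17,19,21,23,25,27,29,31,33}


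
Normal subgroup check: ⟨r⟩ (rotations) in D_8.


H = ⟨r⟩ (rotations) in D_8
The rotation subgroup ⟨r⟩ has index 2 in D_8, so it is normal

Yes, normal subgroup


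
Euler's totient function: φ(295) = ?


Factor n: 295 = 5 × 59
φ(n) = n · ∏(1 - 1/p) over distinct primes p | n
φ(295) = 295 · (1 - 1/5) · (1 - 1/59) = 232

φ(295) = 232


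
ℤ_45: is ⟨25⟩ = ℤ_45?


g generates ℤ_n iff gcd(g, n) = 1
gcd(25, 45) = 5
Since gcd = 5 ≠ 1, ⟨25⟩ has order 9 < 45, so 25 is not a generator.

No, 25 does not generate ℤ_45


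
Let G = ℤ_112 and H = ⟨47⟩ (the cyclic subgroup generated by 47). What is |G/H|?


|⟨47⟩| = n / gcd(47, 112) = 112 / 1 = 112
H is normal (ℤ_112 is abelian).
|G/H| = |G| / |H| = 112 / 112 = 1

|G/H| = 1


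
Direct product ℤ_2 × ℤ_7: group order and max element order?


|ℤ_2 × ℤ_7| = 2 × 7 = 14
Max element order = lcm(2,7) = 14
Cyclic? Yes (gcd=1)

|ℤ_2×ℤ_7| = 14, max element order = 14


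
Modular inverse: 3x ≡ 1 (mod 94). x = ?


Use the extended Euclidean algorithm to write 1 = 3·s + 94·t; then s mod 94 is the inverse.
Euclidean algorithm:
  3 = 0·94 + 3
  94 = 31·3 + 1
  3 = 3·1 + 0
gcd(3,94) = 1
Back-substitution gives: 3·(-31) + 94·(1) = 1
So 3⁻¹ ≡ -31 ≡ 63 (mod 94)
Check: 3 × 63 = 189 ≡ 1 (mod 94) ✓

3⁻¹ ≡ 63 (mod 94)


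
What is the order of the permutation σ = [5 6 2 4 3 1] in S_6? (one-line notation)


Cycle decomposition: (1 5 3 2 6)
Cycle lengths: 5
Order = lcm(5) = 5

ord(σ) = 5


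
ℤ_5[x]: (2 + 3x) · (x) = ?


Expand and collect like terms; reduce coefficients mod 5:
x^0: 2·0 = 0 ≡ 0 (mod 5)
x^1: 2·1 + 3·0 = 2 ≡ 2 (mod 5)
x^2: 3·1 = 3 ≡ 3 (mod 5)
Result: 2x + 3x^2

f · g = 2x + 3x^2


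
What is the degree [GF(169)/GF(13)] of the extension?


GF(169) = GF(13^2), so the extension degree is 2

[GF(169)/GF(13)] = 2


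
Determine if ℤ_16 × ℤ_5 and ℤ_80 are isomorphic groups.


Comparing ℤ_16 × ℤ_5 and ℤ_80:
gcd(16,5) = 1, so ℤ_16 × ℤ_5 ≅ ℤ_80 (CRT)

Yes, ℤ_16 × ℤ_5 ≅ ℤ_80


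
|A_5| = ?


|A_n| = n!/2 (even permutations)
|A_5| = 5!/2 = 120/2 = 60

|A_5| = 60


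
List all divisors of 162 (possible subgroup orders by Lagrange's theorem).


Lagrange's theorem: |H| divides |G|
|G| = 162
Divisors of 162: 1, 2, 3, 6, 9, 18, 27, 54, 81, 162

Possible subgroup orders: {1, 2, 3, 6, 9, 18, 27, 54, 81, 162}


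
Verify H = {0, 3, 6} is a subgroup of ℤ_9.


Subgroup test for H = {0, 3, 6} in (ℤ_9, +):
(1) 0 ∈ H? Yes
(2) Closure: for all a,b ∈ H, (a+b) mod 9 ∈ H? Yes
(3) Inverses: for all a ∈ H, -a mod 9 ∈ H? Yes

Yes, H is a subgroup of ℤ_9


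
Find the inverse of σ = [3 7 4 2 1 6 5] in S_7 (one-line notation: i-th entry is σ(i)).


To find σ⁻¹, swap domain and range:
σ(1) = 3 → σ⁻¹(3) = 1
σ(2) = 7 → σ⁻¹(7) = 2
σ(3) = 4 → σ⁻¹(4) = 3
σ(4) = 2 → σ⁻¹(2) = 4
σ(5) = 1 → σ⁻¹(1) = 5
σ(6) = 6 → σ⁻¹(6) = 6
σ(7) = 5 → σ⁻¹(5) = 7

σ⁻¹ = [5 4 1 3 7 6 2]


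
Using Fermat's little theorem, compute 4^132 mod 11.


Fermat's little theorem: if p is prime and gcd(a,p)=1, then a^(p-1) ≡ 1 (mod p)
p = 11 is prime, gcd(4,11) = 1
Reduce exponent: 132 mod 10 = 2
So 4^132 ≡ 4^2 (mod 11)
4^2 mod 11 = 5

4^132 ≡ 5 (mod 11)


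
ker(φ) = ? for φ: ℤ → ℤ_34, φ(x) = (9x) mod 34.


Kernel = preimage of identity
ker(φ) = {x ∈ ℤ : 9x ≡ 0 (mod 34)}. gcd(9,34) = 1, so 9x ≡ 0 (mod 34) ⟺ x ≡ 0 (mod 34/1 = 34). Hence ker(φ) = 34ℤ

ker(φ) = 34ℤ


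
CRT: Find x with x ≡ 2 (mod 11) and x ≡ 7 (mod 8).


m₁ = 11, m₂ = 8, gcd = 1, so CRT applies. M = m₁·m₂ = 88
Let M₁ = M/m₁ = 8, M₂ = M/m₂ = 11
Find y₁ ≡ M₁⁻¹ (mod m₁): 8⁻¹ ≡ 7 (mod 11)
Find y₂ ≡ M₂⁻¹ (mod m₂): 11⁻¹ ≡ 3 (mod 8)
x = a₁·M₁·y₁ + a₂·M₂·y₂ = 2·8·7 + 7·11·3 = 343
Reduce mod 88: x ≡ 79
Check: 79 mod 11 = 2 ✓, 79 mod 8 = 7 ✓

x ≡ 79 (mod 88)


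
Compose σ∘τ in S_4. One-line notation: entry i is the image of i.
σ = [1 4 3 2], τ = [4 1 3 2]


σ∘τ: apply τ first, then σ
1 →τ 4 →σ 2
2 →τ 1 →σ 1
3 →τ 3 →σ 3
4 →τ 2 →σ 4

σ∘τ = [2 1 3 4]


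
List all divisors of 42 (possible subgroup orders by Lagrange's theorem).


Lagrange's theorem: |H| divides |G|
|G| = 42
Divisors of 42: 1, 2, 3, 6, 7, 14, 21, 42

Possible subgroup orders: {1, 2, 3, 6, 7, 14, 21, 42}


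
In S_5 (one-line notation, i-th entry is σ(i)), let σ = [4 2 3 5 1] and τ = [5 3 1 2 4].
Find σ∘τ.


σ∘τ: apply τ first, then σ
1 →τ 5 →σ 1
2 →τ 3 →σ 3
3 →τ 1 →σ 4
4 →τ 2 →σ 2
5 →τ 4 →σ 5

σ∘τ = [1 3 4 2 5]


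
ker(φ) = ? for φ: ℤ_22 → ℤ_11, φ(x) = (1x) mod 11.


Kernel = preimage of identity
ker(φ) = {x ∈ ℤ_22 : 1x ≡ 0 (mod 11)}. Since 11 | 22, φ is well-defined. The kernel is the cyclic subgroup ⟨11⟩ of ℤ_22 (order 2), i.e. {0, 11}

ker(φ) = {0, 11}


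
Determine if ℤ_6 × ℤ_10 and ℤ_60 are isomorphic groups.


Comparing ℤ_6 × ℤ_10 and ℤ_60:
gcd(6,10) = 2 ≠ 1. Max element order in ℤ_6×ℤ_10 is lcm(6,10) = 30 < 60, so it has no element of order 60

No, ℤ_6 × ℤ_10 ≇ ℤ_60


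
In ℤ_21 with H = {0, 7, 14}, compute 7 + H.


7 + H = {7 + h (mod 21) : h ∈ H}
7+0=7, 7+7=14, 7+14=0
7 + H = {0, 7, 14} = 0 + H

7 + H = {0, 7, 14}


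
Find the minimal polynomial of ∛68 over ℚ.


∛68 satisfies x³ - 68 = 0, irreducible over ℚ (no rational root; 68 is not a perfect cube)

Minimal polynomial: x³ - 68


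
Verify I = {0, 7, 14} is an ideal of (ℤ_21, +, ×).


Check ideal conditions for I = {0, 7, 14} in ℤ_21:
(1) I is an additive subgroup? Yes
(2) For r ∈ ℤ_21 and a ∈ I: r·a ∈ I? Yes

Yes, I is an ideal of ℤ_21


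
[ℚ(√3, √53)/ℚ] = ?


[ℚ(√3,√53):ℚ] = [ℚ(√3,√53):ℚ(√3)]·[ℚ(√3):ℚ] = 2·2 = 4

[ℚ(√3, √53)/ℚ] = 4


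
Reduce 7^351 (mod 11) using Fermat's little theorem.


Fermat's little theorem: if p is prime and gcd(a,p)=1, then a^(p-1) ≡ 1 (mod p)
p = 11 is prime, gcd(7,11) = 1
Reduce exponent: 351 mod 10 = 1
So 7^351 ≡ 7^1 (mod 11)
7^1 mod 11 = 7

7^351 ≡ 7 (mod 11)


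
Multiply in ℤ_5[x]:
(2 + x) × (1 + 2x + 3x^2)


Expand and collect like terms; reduce coefficients mod 5:
x^0: 2·1 = 2 ≡ 2 (mod 5)
x^1: 2·2 + 1·1 = 5 ≡ 0 (mod 5)
x^2: 2·3 + 1·2 = 8 ≡ 3 (mod 5)
x^3: 1·3 = 3 ≡ 3 (mod 5)
Result: 2 + 3x^2 + 3x^3

f · g = 2 + 3x^2 + 3x^3


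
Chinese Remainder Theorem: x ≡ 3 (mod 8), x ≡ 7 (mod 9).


m₁ = 8, m₂ = 9, gcd = 1, so CRT applies. M = m₁·m₂ = 72
Let M₁ = M/m₁ = 9, M₂ = M/m₂ = 8
Find y₁ ≡ M₁⁻¹ (mod m₁): 9⁻¹ ≡ 1 (mod 8)
Find y₂ ≡ M₂⁻¹ (mod m₂): 8⁻¹ ≡ 8 (mod 9)
x = a₁·M₁·y₁ + a₂·M₂·y₂ = 3·9·1 + 7·8·8 = 475
Reduce mod 72: x ≡ 43
Check: 43 mod 8 = 3 ✓, 43 mod 9 = 7 ✓

x ≡ 43 (mod 72)


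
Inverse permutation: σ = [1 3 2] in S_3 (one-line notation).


To find σ⁻¹, swap domain and range:
σ(1) = 1 → σ⁻¹(1) = 1
σ(2) = 3 → σ⁻¹(3) = 2
σ(3) = 2 → σ⁻¹(2) = 3

σ⁻¹ = [1 3 2]


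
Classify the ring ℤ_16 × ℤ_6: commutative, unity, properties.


Direct product ring; commutative with unity (1,1); but (1,0)·(0,1) = (0,0) gives zero divisors, so not an integral domain
Commutative: Yes
Integral domain: No
Has unity: Yes

ℤ_16 × ℤ_6: Commutative=Yes, Unity=Yes


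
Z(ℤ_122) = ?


Z(G) = {g ∈ G | gx = xg for all x ∈ G}
ℤ_122 is abelian, so Z(G) = G

Z(ℤ_122) = ℤ_122


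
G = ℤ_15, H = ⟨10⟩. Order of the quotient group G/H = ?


|⟨10⟩| = n / gcd(10, 15) = 15 / 5 = 3
H is normal (ℤ_15 is abelian).
|G/H| = |G| / |H| = 15 / 3 = 5

|G/H| = 5


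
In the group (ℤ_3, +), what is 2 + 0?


Operation: addition mod 3
2 + 0 = (a + b) mod 3 with a = 2, b = 0

2 + 0 = 2


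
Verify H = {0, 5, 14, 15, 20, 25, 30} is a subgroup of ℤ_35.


Subgroup test for H = {0, 5, 14, 15, 20, 25, 30} in (ℤ_35, +):
(1) 0 ∈ H? Yes
(2) Closure: for all a,b ∈ H, (a+b) mod 35 ∈ H? No  [counterexample: 5 + 5 = 10 ∉ H]
(3) Inverses: for all a ∈ H, -a mod 35 ∈ H? No

No, H is not a subgroup of ℤ_35


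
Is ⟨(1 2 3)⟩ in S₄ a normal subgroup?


H = ⟨(1 2 3)⟩ in S₄
(1 4)(1 2 3)(1 4)⁻¹ = (4 2 3) ∉ ⟨(1 2 3)⟩

No, not a normal subgroup


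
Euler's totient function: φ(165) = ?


Factor n: 165 = 3 × 5 × 11
φ(n) = n · ∏(1 - 1/p) over distinct primes p | n
φ(165) = 165 · (1 - 1/3) · (1 - 1/5) · (1 - 1/11) = 80

φ(165) = 80


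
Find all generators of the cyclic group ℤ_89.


g generates ℤ_n iff gcd(g,n) = 1
Prime factors of 89: 89
Generators are g ∈ {1,...,88} not divisible by any of these primes.
Generators: {1, 2, 3, 4, 5, 6, 7, 8, 9, 10, 11, 12, 13, 14, 15, 16, 17, 18, 19, 20, 21, 22, 23, 24, 25, 26, 27, 28, 29, 30, 31, 32, 33, 34, 35, 36, 37, 38, 39, 40, 41, 42, 43, 44, 45, 46, 47, 48, 49, 50, 51, 52, 53, 54, 55, 56, 57, 58, 59, 60, 61, 62, 63, 64, 65, 66, 67, 68, 69, 70, 71, 72, 73, 74, 75, 76, 77, 78, 79, 80, 81, 82, 83, 84, 85, 86, 87, 88}
Number of generators = φ(89) = 88

Generators of ℤ_89 = {1, 2, 3, 4, 5, 6, 7, 8, 9, 10, 11, 12, 13, 14, 15, 16, 17, 18, 19, 20, 21, 22, 23, 24, 25, 26, 27, 28, 29, 30, 31, 32, 33, 34, 35, 36, 37, 38, 39, 40, 41, 42, 43, 44, 45, 46, 47, 48, 49, 50, 51, 52, 53, 54, 55, 56, 57, 58, 59, 60, 61, 62, 63, 64, 65, 66, 67, 68, 69, 70, 71, 72, 73, 74, 75, 76, 77, 78, 79, 80, 81, 82, 83, 84, 85, 86, 87, 88}


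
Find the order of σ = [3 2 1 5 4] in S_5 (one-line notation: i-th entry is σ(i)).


Cycle decomposition: (1 3) (4 5)
Cycle lengths: 2, 2
Order = lcm(2, 2) = 2

ord(σ) = 2


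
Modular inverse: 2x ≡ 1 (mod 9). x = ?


Use the extended Euclidean algorithm to write 1 = 2·s + 9·t; then s mod 9 is the inverse.
Euclidean algorithm:
  2 = 0·9 + 2
  9 = 4·2 + 1
  2 = 2·1 + 0
gcd(2,9) = 1
Back-substitution gives: 2·(-4) + 9·(1) = 1
So 2⁻¹ ≡ -4 ≡ 5 (mod 9)
Check: 2 × 5 = 10 ≡ 1 (mod 9) ✓

2⁻¹ ≡ 5 (mod 9)


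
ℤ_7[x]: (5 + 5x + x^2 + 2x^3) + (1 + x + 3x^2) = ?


Add coefficients mod 7:
x^0: 5 + 1 = 6 (mod 7)
x^1: 5 + 1 = 6 (mod 7)
x^2: 1 + 3 = 4 (mod 7)
x^3: 2 + 0 = 2 (mod 7)
Result: 6 + 6x + 4x^2 + 2x^3

f + g = 6 + 6x + 4x^2 + 2x^3


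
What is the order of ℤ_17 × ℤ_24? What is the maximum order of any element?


|ℤ_17 × ℤ_24| = 17 × 24 = 408
Max element order = lcm(17,24) = 408
Cyclic? Yes (gcd=1)

|ℤ_17×ℤ_24| = 408, max element order = 408


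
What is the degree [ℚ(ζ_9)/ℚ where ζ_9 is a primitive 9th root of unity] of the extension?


[ℚ(ζ_n):ℚ] = deg Φ_n(x) = φ(n). Here φ(9) = 6

[ℚ(ζ_9)/ℚ where ζ_9 is a primitive 9th root of unity] = 6


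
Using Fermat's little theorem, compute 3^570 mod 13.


Fermat's little theorem: if p is prime and gcd(a,p)=1, then a^(p-1) ≡ 1 (mod p)
p = 13 is prime, gcd(3,13) = 1
Reduce exponent: 570 mod 12 = 6
So 3^570 ≡ 3^6 (mod 13)
3^6 mod 13 = 1

3^570 ≡ 1 (mod 13)


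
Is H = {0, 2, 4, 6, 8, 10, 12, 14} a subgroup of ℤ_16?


Subgroup test for H = {0, 2, 4, 6, 8, 10, 12, 14} in (ℤ_16, +):
(1) 0 ∈ H? Yes
(2) Closure: for all a,b ∈ H, (a+b) mod 16 ∈ H? Yes
(3) Inverses: for all a ∈ H, -a mod 16 ∈ H? Yes

Yes, H is a subgroup of ℤ_16


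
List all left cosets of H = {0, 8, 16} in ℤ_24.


H = {0, 8, 16}, |H| = 3
Number of cosets = |G|/|H| = 24/3 = 8
0 + H = {0, 8, 16}
1 + H = {1, 9, 17}
2 + H = {2, 10, 18}
3 + H = {3, 11, 19}
4 + H = {4, 12, 20}
5 + H = {5, 13, 21}
6 + H = {6, 14, 22}
7 + H = {7, 15, 23}

Cosets: 0+H={0,8,16}; 1+H={1,9,17}; 2+H={2,10,18}; 3+H={3,11,19}; 4+H={4,12,20}; 5+H={5,13,21}; 6+H={6,14,22}; 7+H={7,15,23}


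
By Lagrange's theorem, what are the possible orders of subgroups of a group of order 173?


Lagrange's theorem: |H| divides |G|
|G| = 173
Divisors of 173: 1, 173

Possible subgroup orders: {1, 173}


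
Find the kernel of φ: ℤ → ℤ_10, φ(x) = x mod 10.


Kernel = preimage of identity
ker(φ) = {x ∈ ℤ : x ≡ 0 (mod 10)} = 10ℤ = {0, ±10, ±20, ...}

ker(φ) = 10ℤ


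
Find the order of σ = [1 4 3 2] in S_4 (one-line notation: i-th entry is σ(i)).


Cycle decomposition: (2 4)
Cycle lengths: 2
Order = lcm(2) = 2

ord(σ) = 2


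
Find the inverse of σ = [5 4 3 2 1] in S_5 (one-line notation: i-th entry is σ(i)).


To find σ⁻¹, swap domain and range:
σ(1) = 5 → σ⁻¹(5) = 1
σ(2) = 4 → σ⁻¹(4) = 2
σ(3) = 3 → σ⁻¹(3) = 3
σ(4) = 2 → σ⁻¹(2) = 4
σ(5) = 1 → σ⁻¹(1) = 5

σ⁻¹ = [5 4 3 2 1]


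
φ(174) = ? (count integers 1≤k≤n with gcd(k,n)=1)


Factor n: 174 = 2 × 3 × 29
φ(n) = n · ∏(1 - 1/p) over distinct primes p | n
φ(174) = 174 · (1 - 1/2) · (1 - 1/3) · (1 - 1/29) = 56

φ(174) = 56


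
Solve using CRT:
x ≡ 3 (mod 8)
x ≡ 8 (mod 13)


m₁ = 8, m₂ = 13, gcd = 1, so CRT applies. M = m₁·m₂ = 104
Let M₁ = M/m₁ = 13, M₂ = M/m₂ = 8
Find y₁ ≡ M₁⁻¹ (mod m₁): 13⁻¹ ≡ 5 (mod 8)
Find y₂ ≡ M₂⁻¹ (mod m₂): 8⁻¹ ≡ 5 (mod 13)
x = a₁·M₁·y₁ + a₂·M₂·y₂ = 3·13·5 + 8·8·5 = 515
Reduce mod 104: x ≡ 99
Check: 99 mod 8 = 3 ✓, 99 mod 13 = 8 ✓

x ≡ 99 (mod 104)


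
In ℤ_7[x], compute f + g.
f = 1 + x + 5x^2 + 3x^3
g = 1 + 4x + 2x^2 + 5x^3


Add coefficients mod 7:
x^0: 1 + 1 = 2 (mod 7)
x^1: 1 + 4 = 5 (mod 7)
x^2: 5 + 2 = 0 (mod 7)
x^3: 3 + 5 = 1 (mod 7)
Result: 2 + 5x + x^3

f + g = 2 + 5x + x^3


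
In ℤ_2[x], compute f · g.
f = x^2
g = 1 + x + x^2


Expand and collect like terms; reduce coefficients mod 2:
x^0: 0·1 = 0 ≡ 0 (mod 2)
x^1: 0·1 + 0·1 = 0 ≡ 0 (mod 2)
x^2: 0·1 + 0·1 + 1·1 = 1 ≡ 1 (mod 2)
x^3: 0·1 + 1·1 = 1 ≡ 1 (mod 2)
x^4: 1·1 = 1 ≡ 1 (mod 2)
Result: x^2 + x^3 + x^4

f · g = x^2 + x^3 + x^4


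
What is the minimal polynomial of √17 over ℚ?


√17 satisfies x² - 17 = 0, irreducible over ℚ since 17 is squarefree

Minimal polynomial: x² - 17


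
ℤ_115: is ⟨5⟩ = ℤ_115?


g generates ℤ_n iff gcd(g, n) = 1
gcd(5, 115) = 5
Since gcd = 5 ≠ 1, ⟨5⟩ has order 23 < 115, so 5 is not a generator.

No, 5 does not generate ℤ_115


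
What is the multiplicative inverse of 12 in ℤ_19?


Use the extended Euclidean algorithm to write 1 = 12·s + 19·t; then s mod 19 is the inverse.
Euclidean algorithm:
  12 = 0·19 + 12
  19 = 1·12 + 7
  12 = 1·7 + 5
  7 = 1·5 + 2
  5 = 2·2 + 1
  2 = 2·1 + 0
gcd(12,19) = 1
Back-substitution gives: 12·(8) + 19·(-5) = 1
So 12⁻¹ ≡ 8 ≡ 8 (mod 19)
Check: 12 × 8 = 96 ≡ 1 (mod 19) ✓

12⁻¹ ≡ 8 (mod 19)


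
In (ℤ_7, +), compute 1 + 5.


Operation: addition mod 7
1 + 5 = (a + b) mod 7 with a = 1, b = 5

1 + 5 = 6


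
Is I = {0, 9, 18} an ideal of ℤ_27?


Check ideal conditions for I = {0, 9, 18} in ℤ_27:
(1) I is an additive subgroup? Yes
(2) For r ∈ ℤ_27 and a ∈ I: r·a ∈ I? Yes

Yes, I is an ideal of ℤ_27


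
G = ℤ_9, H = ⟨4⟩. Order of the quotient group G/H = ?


|⟨4⟩| = n / gcd(4, 9) = 9 / 1 = 9
H is normal (ℤ_9 is abelian).
|G/H| = |G| / |H| = 9 / 9 = 1

|G/H| = 1


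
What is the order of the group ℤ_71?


ℤ_n has n elements.

|ℤ_71| = 71


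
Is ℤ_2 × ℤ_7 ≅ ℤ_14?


Comparing ℤ_2 × ℤ_7 and ℤ_14:
gcd(2,7) = 1, so ℤ_2 × ℤ_7 ≅ ℤ_14 (CRT)

Yes, ℤ_2 × ℤ_7 ≅ ℤ_14


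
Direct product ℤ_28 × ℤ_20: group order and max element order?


|ℤ_28 × ℤ_20| = 28 × 20 = 560
Max element order = lcm(28,20) = 140
Cyclic? No (gcd=4)

|ℤ_28×ℤ_20| = 560, max element order = 140


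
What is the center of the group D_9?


Z(G) = {g ∈ G | gx = xg for all x ∈ G}
For odd n, Z(D_n) = {e}: no nontrivial rotation commutes with all reflections

Z(D_9) = {e}


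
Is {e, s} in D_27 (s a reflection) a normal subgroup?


H = {e, s} in D_27 (s a reflection)
r·s·r⁻¹ = sr⁻² ≠ s for n ≥ 3, so {e, s} is not closed under conjugation

No, not a normal subgroup


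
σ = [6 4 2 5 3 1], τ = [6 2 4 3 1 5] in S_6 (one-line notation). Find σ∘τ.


σ∘τ: apply τ first, then σ
1 →τ 6 →σ 1
2 →τ 2 →σ 4
3 →τ 4 →σ 5
4 →τ 3 →σ 2
5 →τ 1 →σ 6
6 →τ 5 →σ 3

σ∘τ = [1 4 5 2 6 3]


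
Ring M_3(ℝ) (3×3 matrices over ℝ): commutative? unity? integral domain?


Matrix multiplication is non-commutative for n ≥ 2; the identity matrix I is the unity; singular matrices give zero divisors, so not an integral domain
Commutative: No
Integral domain: No
Has unity: Yes

M_3(ℝ) (3×3 matrices over ℝ): Commutative=No, Unity=Yes


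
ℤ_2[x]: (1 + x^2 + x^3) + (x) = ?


Add coefficients mod 2:
x^0: 1 + 0 = 1 (mod 2)
x^1: 0 + 1 = 1 (mod 2)
x^2: 1 + 0 = 1 (mod 2)
x^3: 1 + 0 = 1 (mod 2)
Result: 1 + x + x^2 + x^3

f + g = 1 + x + x^2 + x^3


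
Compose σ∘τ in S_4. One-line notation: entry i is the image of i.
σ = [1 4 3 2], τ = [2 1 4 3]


σ∘τ: apply τ first, then σ
1 →τ 2 →σ 4
2 →τ 1 →σ 1
3 →τ 4 →σ 2
4 →τ 3 →σ 3

σ∘τ = [4 1 2 3]


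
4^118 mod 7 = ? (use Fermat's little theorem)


Fermat's little theorem: if p is prime and gcd(a,p)=1, then a^(p-1) ≡ 1 (mod p)
p = 7 is prime, gcd(4,7) = 1
Reduce exponent: 118 mod 6 = 4
So 4^118 ≡ 4^4 (mod 7)
4^4 mod 7 = 4

4^118 ≡ 4 (mod 7)


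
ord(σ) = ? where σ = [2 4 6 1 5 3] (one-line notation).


Cycle decomposition: (1 2 4) (3 6)
Cycle lengths: 3, 2
Order = lcm(3, 2) = 6

ord(σ) = 6


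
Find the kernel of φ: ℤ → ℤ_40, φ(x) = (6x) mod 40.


Kernel = preimage of identity
ker(φ) = {x ∈ ℤ : 6x ≡ 0 (mod 40)}. gcd(6,40) = 2, so 6x ≡ 0 (mod 40) ⟺ x ≡ 0 (mod 40/2 = 20). Hence ker(φ) = 20ℤ

ker(φ) = 20ℤ


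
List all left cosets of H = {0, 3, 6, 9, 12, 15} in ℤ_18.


H = {0, 3, 6, 9, 12, 15}, |H| = 6
Number of cosets = |G|/|H| = 18/6 = 3
0 + H = {0, 3, 6, 9, 12, 15}
1 + H = {1, 4, 7, 10, 13, 16}
2 + H = {2, 5, 8, 11, 14, 17}

Cosets: 0+H={0,3,6,9,12,15}; 1+H={1,4,7,10,13,16}; 2+H={2,5,8,11,14,17}


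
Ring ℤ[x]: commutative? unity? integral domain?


Polynomial ring over ℤ (an integral domain) is a commutative integral domain with unity 1
Commutative: Yes
Integral domain: Yes
Has unity: Yes

ℤ[x]: Commutative=Yes, Unity=Yes


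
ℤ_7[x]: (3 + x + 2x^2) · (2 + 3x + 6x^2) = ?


Expand and collect like terms; reduce coefficients mod 7:
x^0: 3·2 = 6 ≡ 6 (mod 7)
x^1: 3·3 + 1·2 = 11 ≡ 4 (mod 7)
x^2: 3·6 + 1·3 + 2·2 = 25 ≡ 4 (mod 7)
x^3: 1·6 + 2·3 = 12 ≡ 5 (mod 7)
x^4: 2·6 = 12 ≡ 5 (mod 7)
Result: 6 + 4x + 4x^2 + 5x^3 + 5x^4

f · g = 6 + 4x + 4x^2 + 5x^3 + 5x^4


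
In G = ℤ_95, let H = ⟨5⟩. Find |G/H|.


|⟨5⟩| = n / gcd(5, 95) = 95 / 5 = 19
H is normal (ℤ_95 is abelian).
|G/H| = |G| / |H| = 95 / 19 = 5

|G/H| = 5


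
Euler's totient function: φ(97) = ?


Factor n: 97 = 97
φ(n) = n · ∏(1 - 1/p) over distinct primes p | n
φ(97) = 97 · (1 - 1/97) = 96

φ(97) = 96


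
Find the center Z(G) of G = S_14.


Z(G) = {g ∈ G | gx = xg for all x ∈ G}
S_n is non-abelian for n ≥ 3; Z(S_14) is trivial

Z(S_14) = {e}


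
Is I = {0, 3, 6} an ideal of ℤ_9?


Check ideal conditions for I = {0, 3, 6} in ℤ_9:
(1) I is an additive subgroup? Yes
(2) For r ∈ ℤ_9 and a ∈ I: r·a ∈ I? Yes

Yes, I is an ideal of ℤ_9


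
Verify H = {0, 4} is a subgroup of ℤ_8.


Subgroup test for H = {0, 4} in (ℤ_8, +):
(1) 0 ∈ H? Yes
(2) Closure: for all a,b ∈ H, (a+b) mod 8 ∈ H? Yes
(3) Inverses: for all a ∈ H, -a mod 8 ∈ H? Yes

Yes, H is a subgroup of ℤ_8


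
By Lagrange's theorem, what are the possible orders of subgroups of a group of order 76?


Lagrange's theorem: |H| divides |G|
|G| = 76
Divisors of 76: 1, 2, 4, 19, 38, 76

Possible subgroup orders: {1, 2, 4, 19, 38, 76}


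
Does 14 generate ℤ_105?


g generates ℤ_n iff gcd(g, n) = 1
gcd(14, 105) = 7
Since gcd = 7 ≠ 1, ⟨14⟩ has order 15 < 105, so 14 is not a generator.

No, 14 does not generate ℤ_105


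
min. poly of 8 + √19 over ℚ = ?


Let α = 8 + √19. Then α - 8 = √19, so (α - 8)² = 19, giving α² - 16α + 45 = 0. Degree 2 and α ∉ ℚ, so this is the minimal polynomial.

Minimal polynomial: x² - 16x + 45


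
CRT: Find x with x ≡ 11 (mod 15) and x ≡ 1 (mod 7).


m₁ = 15, m₂ = 7, gcd = 1, so CRT applies. M = m₁·m₂ = 105
Let M₁ = M/m₁ = 7, M₂ = M/m₂ = 15
Find y₁ ≡ M₁⁻¹ (mod m₁): 7⁻¹ ≡ 13 (mod 15)
Find y₂ ≡ M₂⁻¹ (mod m₂): 15⁻¹ ≡ 1 (mod 7)
x = a₁·M₁·y₁ + a₂·M₂·y₂ = 11·7·13 + 1·15·1 = 1016
Reduce mod 105: x ≡ 71
Check: 71 mod 15 = 11 ✓, 71 mod 7 = 1 ✓

x ≡ 71 (mod 105)


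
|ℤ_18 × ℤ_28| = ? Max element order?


|ℤ_18 × ℤ_28| = 18 × 28 = 504
Max element order = lcm(18,28) = 252
Cyclic? No (gcd=2)

|ℤ_18×ℤ_28| = 504, max element order = 252


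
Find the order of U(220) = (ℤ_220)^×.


U(n) is the group of units mod n; |U(n)| = φ(n)
|U(220)| = φ(220) = 80

|U(220) = (ℤ_220)^×| = 80


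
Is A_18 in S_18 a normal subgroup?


H = A_18 in S_18
A_18 has index 2 in S_18, and every subgroup of index 2 is normal

Yes, normal subgroup


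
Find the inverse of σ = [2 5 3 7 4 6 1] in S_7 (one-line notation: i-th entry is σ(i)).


To find σ⁻¹, swap domain and range:
σ(1) = 2 → σ⁻¹(2) = 1
σ(2) = 5 → σ⁻¹(5) = 2
σ(3) = 3 → σ⁻¹(3) = 3
σ(4) = 7 → σ⁻¹(7) = 4
σ(5) = 4 → σ⁻¹(4) = 5
σ(6) = 6 → σ⁻¹(6) = 6
σ(7) = 1 → σ⁻¹(1) = 7

σ⁻¹ = [7 1 3 5 2 6 4]


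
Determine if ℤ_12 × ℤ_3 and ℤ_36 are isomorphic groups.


Comparing ℤ_12 × ℤ_3 and ℤ_36:
gcd(12,3) = 3 ≠ 1. Max element order in ℤ_12×ℤ_3 is lcm(12,3) = 12 < 36, so it has no element of order 36

No, ℤ_12 × ℤ_3 ≇ ℤ_36


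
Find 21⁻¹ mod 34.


Use the extended Euclidean algorithm to write 1 = 21·s + 34·t; then s mod 34 is the inverse.
Euclidean algorithm:
  21 = 0·34 + 21
  34 = 1·21 + 13
  21 = 1·13 + 8
  13 = 1·8 + 5
  8 = 1·5 + 3
  5 = 1·3 + 2
  3 = 1·2 + 1
  2 = 2·1 + 0
gcd(21,34) = 1
Back-substitution gives: 21·(13) + 34·(-8) = 1
So 21⁻¹ ≡ 13 ≡ 13 (mod 34)
Check: 21 × 13 = 273 ≡ 1 (mod 34) ✓

21⁻¹ ≡ 13 (mod 34)


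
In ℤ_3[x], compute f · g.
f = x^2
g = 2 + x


Expand and collect like terms; reduce coefficients mod 3:
x^0: 0·2 = 0 ≡ 0 (mod 3)
x^1: 0·1 + 0·2 = 0 ≡ 0 (mod 3)
x^2: 0·1 + 1·2 = 2 ≡ 2 (mod 3)
x^3: 1·1 = 1 ≡ 1 (mod 3)
Result: 2x^2 + x^3

f · g = 2x^2 + x^3


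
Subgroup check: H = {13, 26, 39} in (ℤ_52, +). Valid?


Subgroup test for H = {13, 26, 39} in (ℤ_52, +):
(1) 0 ∈ H? No
(2) Closure: for all a,b ∈ H, (a+b) mod 52 ∈ H? No  [counterexample: 13 + 39 = 0 ∉ H]
(3) Inverses: for all a ∈ H, -a mod 52 ∈ H? Yes

No, H is not a subgroup of ℤ_52


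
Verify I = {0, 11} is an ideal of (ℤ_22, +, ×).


Check ideal conditions for I = {0, 11} in ℤ_22:
(1) I is an additive subgroup? Yes
(2) For r ∈ ℤ_22 and a ∈ I: r·a ∈ I? Yes

Yes, I is an ideal of ℤ_22


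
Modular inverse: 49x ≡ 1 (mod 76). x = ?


Use the extended Euclidean algorithm to write 1 = 49·s + 76·t; then s mod 76 is the inverse.
Euclidean algorithm:
  49 = 0·76 + 49
  76 = 1·49 + 27
  49 = 1·27 + 22
  27 = 1·22 + 5
  22 = 4·5 + 2
  5 = 2·2 + 1
  2 = 2·1 + 0
gcd(49,76) = 1
Back-substitution gives: 49·(-31) + 76·(20) = 1
So 49⁻¹ ≡ -31 ≡ 45 (mod 76)
Check: 49 × 45 = 2205 ≡ 1 (mod 76) ✓

49⁻¹ ≡ 45 (mod 76)


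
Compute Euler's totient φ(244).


Factor n: 244 = 2^2 × 61
φ(n) = n · ∏(1 - 1/p) over distinct primes p | n
φ(244) = 244 · (1 - 1/2) · (1 - 1/61) = 120

φ(244) = 120


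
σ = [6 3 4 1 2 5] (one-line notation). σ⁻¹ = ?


To find σ⁻¹, swap domain and range:
σ(1) = 6 → σ⁻¹(6) = 1
σ(2) = 3 → σ⁻¹(3) = 2
σ(3) = 4 → σ⁻¹(4) = 3
σ(4) = 1 → σ⁻¹(1) = 4
σ(5) = 2 → σ⁻¹(2) = 5
σ(6) = 5 → σ⁻¹(5) = 6

σ⁻¹ = [4 5 2 3 6 1]


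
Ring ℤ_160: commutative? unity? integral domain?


ℤ_160 is a commutative ring with unity 1; 160 = 2×80 is composite, so 2·80 ≡ 0 gives zero divisors (not an integral domain)
Commutative: Yes
Integral domain: No
Has unity: Yes

ℤ_160: Commutative=Yes, Unity=Yes


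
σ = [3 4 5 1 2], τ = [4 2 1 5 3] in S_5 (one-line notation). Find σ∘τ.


σ∘τ: apply τ first, then σ
1 →τ 4 →σ 1
2 →τ 2 →σ 4
3 →τ 1 →σ 3
4 →τ 5 →σ 2
5 →τ 3 →σ 5

σ∘τ = [1 4 3 2 5]


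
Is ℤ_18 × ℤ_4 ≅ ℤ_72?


Comparing ℤ_18 × ℤ_4 and ℤ_72:
gcd(18,4) = 2 ≠ 1. Max element order in ℤ_18×ℤ_4 is lcm(18,4) = 36 < 72, so it has no element of order 72

No, ℤ_18 × ℤ_4 ≇ ℤ_72


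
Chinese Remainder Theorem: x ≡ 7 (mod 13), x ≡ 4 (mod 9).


m₁ = 13, m₂ = 9, gcd = 1, so CRT applies. M = m₁·m₂ = 117
Let M₁ = M/m₁ = 9, M₂ = M/m₂ = 13
Find y₁ ≡ M₁⁻¹ (mod m₁): 9⁻¹ ≡ 3 (mod 13)
Find y₂ ≡ M₂⁻¹ (mod m₂): 13⁻¹ ≡ 7 (mod 9)
x = a₁·M₁·y₁ + a₂·M₂·y₂ = 7·9·3 + 4·13·7 = 553
Reduce mod 117: x ≡ 85
Check: 85 mod 13 = 7 ✓, 85 mod 9 = 4 ✓

x ≡ 85 (mod 117)


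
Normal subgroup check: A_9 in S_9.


H = A_9 in S_9
A_9 has index 2 in S_9, and every subgroup of index 2 is normal

Yes, normal subgroup


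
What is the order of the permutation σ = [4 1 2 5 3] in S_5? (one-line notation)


Cycle decomposition: (1 4 5 3 2)
Cycle lengths: 5
Order = lcm(5) = 5

ord(σ) = 5


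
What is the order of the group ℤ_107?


ℤ_n has n elements.

|ℤ_107| = 107


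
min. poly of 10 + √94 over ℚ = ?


Let α = 10 + √94. Then α - 10 = √94, so (α - 10)² = 94, giving α² - 20α + 6 = 0. Degree 2 and α ∉ ℚ, so this is the minimal polynomial.

Minimal polynomial: x² - 20x + 6


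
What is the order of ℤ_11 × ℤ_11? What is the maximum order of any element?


|ℤ_11 × ℤ_11| = 11 × 11 = 121
Max element order = lcm(11,11) = 11
Cyclic? No (gcd=11)

|ℤ_11×ℤ_11| = 121, max element order = 11


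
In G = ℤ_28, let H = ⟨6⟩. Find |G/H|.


|⟨6⟩| = n / gcd(6, 28) = 28 / 2 = 14
H is normal (ℤ_28 is abelian).
|G/H| = |G| / |H| = 28 / 14 = 2

|G/H| = 2


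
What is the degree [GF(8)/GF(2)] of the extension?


GF(8) = GF(2^3), so the extension degree is 3

[GF(8)/GF(2)] = 3


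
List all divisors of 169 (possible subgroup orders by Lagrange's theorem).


Lagrange's theorem: |H| divides |G|
|G| = 169
Divisors of 169: 1, 13, 169

Possible subgroup orders: {1, 13, 169}


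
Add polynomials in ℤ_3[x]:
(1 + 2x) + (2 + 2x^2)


Add coefficients mod 3:
x^0: 1 + 2 = 0 (mod 3)
x^1: 2 + 0 = 2 (mod 3)
x^2: 0 + 2 = 2 (mod 3)
Result: 2x + 2x^2

f + g = 2x + 2x^2


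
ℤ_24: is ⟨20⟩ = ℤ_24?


g generates ℤ_n iff gcd(g, n) = 1
gcd(20, 24) = 4
Since gcd = 4 ≠ 1, ⟨20⟩ has order 6 < 24, so 20 is not a generator.

No, 20 does not generate ℤ_24


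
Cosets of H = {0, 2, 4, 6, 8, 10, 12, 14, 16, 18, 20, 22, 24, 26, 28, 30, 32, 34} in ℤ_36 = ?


H = {0, 2, 4, 6, 8, 10, 12, 14, 16, 18, 20, 22, 24, 26, 28, 30, 32, 34}, |H| = 18
Number of cosets = |G|/|H| = 36/18 = 2
0 + H = {0, 2, 4, 6, 8, 10, 12, 14, 16, 18, 20, 22, 24, 26, 28, 30, 32, 34}
1 + H = {1, 3, 5, 7, 9, 11, 13, 15, 17, 19, 21, 23, 25, 27, 29, 31, 33, 35}

Cosets: 0+H={0,2,4,6,8,10,12,14,16,18,20,22,24,26,28,30,32,34}; 1+H={1,3,5,7,9,11,13,15,17,19,21,23,25,27,29,31,33,35}


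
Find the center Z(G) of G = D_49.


Z(G) = {g ∈ G | gx = xg for all x ∈ G}
For odd n, Z(D_n) = {e}: no nontrivial rotation commutes with all reflections

Z(D_49) = {e}


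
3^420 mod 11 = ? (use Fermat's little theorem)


Fermat's little theorem: if p is prime and gcd(a,p)=1, then a^(p-1) ≡ 1 (mod p)
p = 11 is prime, gcd(3,11) = 1
Reduce exponent: 420 mod 10 = 0
So 3^420 ≡ 3^0 (mod 11)
3^0 = 1

3^420 ≡ 1 (mod 11)


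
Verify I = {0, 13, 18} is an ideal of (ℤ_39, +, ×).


Check ideal conditions for I = {0, 13, 18} in ℤ_39:
(1) I is an additive subgroup? No
(2) For r ∈ ℤ_39 and a ∈ I: r·a ∈ I? No  [counterexample: r=2, a=13, r·a mod 39 = 26 ∉ I]

No, I is not an ideal of ℤ_39


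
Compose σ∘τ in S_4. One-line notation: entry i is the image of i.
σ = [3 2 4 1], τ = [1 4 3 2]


σ∘τ: apply τ first, then σ
1 →τ 1 →σ 3
2 →τ 4 →σ 1
3 →τ 3 →σ 4
4 →τ 2 →σ 2

σ∘τ = [3 1 4 2]
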